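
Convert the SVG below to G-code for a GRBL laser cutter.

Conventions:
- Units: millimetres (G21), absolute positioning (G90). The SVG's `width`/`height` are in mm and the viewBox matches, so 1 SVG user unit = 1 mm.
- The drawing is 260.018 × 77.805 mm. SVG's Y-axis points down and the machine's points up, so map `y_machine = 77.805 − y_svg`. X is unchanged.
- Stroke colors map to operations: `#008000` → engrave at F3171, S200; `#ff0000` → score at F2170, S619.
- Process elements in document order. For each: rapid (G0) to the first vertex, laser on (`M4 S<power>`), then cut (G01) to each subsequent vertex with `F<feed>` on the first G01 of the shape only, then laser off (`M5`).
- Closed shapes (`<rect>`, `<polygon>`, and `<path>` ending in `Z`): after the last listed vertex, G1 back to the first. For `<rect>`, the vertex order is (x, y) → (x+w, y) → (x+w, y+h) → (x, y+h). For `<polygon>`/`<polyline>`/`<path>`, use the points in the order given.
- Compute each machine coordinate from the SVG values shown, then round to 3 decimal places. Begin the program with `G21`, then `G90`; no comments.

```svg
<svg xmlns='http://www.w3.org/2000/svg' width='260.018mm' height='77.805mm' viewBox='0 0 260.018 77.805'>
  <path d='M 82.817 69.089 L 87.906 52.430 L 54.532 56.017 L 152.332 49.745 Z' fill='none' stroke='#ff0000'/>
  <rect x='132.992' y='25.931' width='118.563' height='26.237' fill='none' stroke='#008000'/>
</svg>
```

G21
G90
G0 X82.817 Y8.716
M4 S619
G01 X87.906 Y25.375 F2170
G01 X54.532 Y21.788
G01 X152.332 Y28.060
G01 X82.817 Y8.716
M5
G0 X132.992 Y51.874
M4 S200
G01 X251.555 Y51.874 F3171
G01 X251.555 Y25.637
G01 X132.992 Y25.637
G01 X132.992 Y51.874
M5

viewBox `0 0 260.018 77.805` with mm width/height → 1 unit = 1 mm. Flip: y_m = 77.805 − y_svg.

**Shape 1** — `<path>` closed polygon, stroke `#ff0000` → score (S619, F2170). Machine vertices: (82.817,8.716) → (87.906,25.375) → (54.532,21.788) → (152.332,28.060) → (82.817,8.716). Closed: final G1 returns to the first vertex.

**Shape 2** — `<rect>` rectangle, stroke `#008000` → engrave (S200, F3171). Machine vertices: (132.992,51.874) → (251.555,51.874) → (251.555,25.637) → (132.992,25.637) → (132.992,51.874). Closed: final G1 returns to the first vertex.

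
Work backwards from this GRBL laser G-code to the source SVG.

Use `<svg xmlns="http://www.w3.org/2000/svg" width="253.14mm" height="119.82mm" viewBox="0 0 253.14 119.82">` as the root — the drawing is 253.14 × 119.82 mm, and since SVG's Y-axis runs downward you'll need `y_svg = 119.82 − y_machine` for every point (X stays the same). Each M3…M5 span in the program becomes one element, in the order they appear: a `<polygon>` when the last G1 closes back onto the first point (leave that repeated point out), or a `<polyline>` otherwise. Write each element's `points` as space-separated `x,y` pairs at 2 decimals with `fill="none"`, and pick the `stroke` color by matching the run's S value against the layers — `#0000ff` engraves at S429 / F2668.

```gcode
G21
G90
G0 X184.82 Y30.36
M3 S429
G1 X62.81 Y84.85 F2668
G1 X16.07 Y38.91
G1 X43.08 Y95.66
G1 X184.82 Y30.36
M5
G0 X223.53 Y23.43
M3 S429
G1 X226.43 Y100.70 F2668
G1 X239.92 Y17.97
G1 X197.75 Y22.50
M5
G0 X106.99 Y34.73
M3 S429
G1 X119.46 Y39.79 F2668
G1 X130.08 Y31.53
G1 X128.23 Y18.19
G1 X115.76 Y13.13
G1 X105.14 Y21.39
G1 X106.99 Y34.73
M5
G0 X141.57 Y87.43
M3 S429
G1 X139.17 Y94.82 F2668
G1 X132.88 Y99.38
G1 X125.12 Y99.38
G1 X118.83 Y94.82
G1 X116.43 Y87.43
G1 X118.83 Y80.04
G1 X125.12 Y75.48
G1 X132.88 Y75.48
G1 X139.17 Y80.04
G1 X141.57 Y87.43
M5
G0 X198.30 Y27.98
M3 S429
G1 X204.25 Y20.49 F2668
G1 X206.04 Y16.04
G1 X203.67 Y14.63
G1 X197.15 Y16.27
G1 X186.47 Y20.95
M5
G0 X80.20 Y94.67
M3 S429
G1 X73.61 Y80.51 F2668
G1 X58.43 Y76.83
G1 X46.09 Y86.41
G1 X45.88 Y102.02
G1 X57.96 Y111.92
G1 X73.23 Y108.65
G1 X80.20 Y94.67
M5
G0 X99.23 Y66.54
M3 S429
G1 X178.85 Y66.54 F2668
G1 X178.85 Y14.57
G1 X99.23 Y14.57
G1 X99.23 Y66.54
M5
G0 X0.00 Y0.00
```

<svg xmlns="http://www.w3.org/2000/svg" width="253.14mm" height="119.82mm" viewBox="0 0 253.14 119.82">
  <polygon points="184.82,89.46 62.81,34.97 16.07,80.91 43.08,24.16" fill="none" stroke="#0000ff"/>
  <polyline points="223.53,96.39 226.43,19.12 239.92,101.85 197.75,97.32" fill="none" stroke="#0000ff"/>
  <polygon points="106.99,85.09 119.46,80.03 130.08,88.29 128.23,101.63 115.76,106.69 105.14,98.43" fill="none" stroke="#0000ff"/>
  <polygon points="141.57,32.39 139.17,25.00 132.88,20.44 125.12,20.44 118.83,25.00 116.43,32.39 118.83,39.78 125.12,44.34 132.88,44.34 139.17,39.78" fill="none" stroke="#0000ff"/>
  <polyline points="198.30,91.84 204.25,99.33 206.04,103.78 203.67,105.19 197.15,103.55 186.47,98.87" fill="none" stroke="#0000ff"/>
  <polygon points="80.20,25.15 73.61,39.31 58.43,42.99 46.09,33.41 45.88,17.80 57.96,7.90 73.23,11.17" fill="none" stroke="#0000ff"/>
  <polygon points="99.23,53.28 178.85,53.28 178.85,105.25 99.23,105.25" fill="none" stroke="#0000ff"/>
</svg>

y_svg = 119.82 − y_m. Every run uses S429, so all elements get stroke `#0000ff` (engrave).

[1] closed run; points: 184.82,89.46 62.81,34.97 16.07,80.91 43.08,24.16

[2] open run; points: 223.53,96.39 226.43,19.12 239.92,101.85 197.75,97.32

[3] closed run; points: 106.99,85.09 119.46,80.03 130.08,88.29 128.23,101.63 115.76,106.69 105.14,98.43

[4] closed run; points: 141.57,32.39 139.17,25.00 132.88,20.44 125.12,20.44 118.83,25.00 116.43,32.39 118.83,39.78 125.12,44.34 132.88,44.34 139.17,39.78

[5] open run; points: 198.30,91.84 204.25,99.33 206.04,103.78 203.67,105.19 197.15,103.55 186.47,98.87

[6] closed run; points: 80.20,25.15 73.61,39.31 58.43,42.99 46.09,33.41 45.88,17.80 57.96,7.90 73.23,11.17

[7] closed run; points: 99.23,53.28 178.85,53.28 178.85,105.25 99.23,105.25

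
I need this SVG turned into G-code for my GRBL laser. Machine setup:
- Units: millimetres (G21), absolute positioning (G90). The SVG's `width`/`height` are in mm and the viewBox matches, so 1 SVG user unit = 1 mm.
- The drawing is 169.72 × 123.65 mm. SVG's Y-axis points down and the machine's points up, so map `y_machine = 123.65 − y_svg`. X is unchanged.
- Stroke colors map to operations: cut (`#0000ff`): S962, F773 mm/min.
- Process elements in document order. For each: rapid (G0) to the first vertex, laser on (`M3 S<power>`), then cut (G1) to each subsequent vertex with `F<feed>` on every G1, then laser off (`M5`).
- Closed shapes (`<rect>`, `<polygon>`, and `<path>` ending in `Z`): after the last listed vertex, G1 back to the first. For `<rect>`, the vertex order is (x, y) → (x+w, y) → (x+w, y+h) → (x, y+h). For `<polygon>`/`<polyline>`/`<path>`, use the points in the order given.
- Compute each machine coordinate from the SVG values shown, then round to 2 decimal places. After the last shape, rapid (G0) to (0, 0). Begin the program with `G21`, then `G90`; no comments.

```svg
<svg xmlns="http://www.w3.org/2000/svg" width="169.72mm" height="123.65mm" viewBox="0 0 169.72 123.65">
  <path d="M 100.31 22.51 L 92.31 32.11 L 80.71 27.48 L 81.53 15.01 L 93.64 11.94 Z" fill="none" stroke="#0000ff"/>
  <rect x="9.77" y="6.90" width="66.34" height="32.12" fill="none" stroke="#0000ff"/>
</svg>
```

1 u = 1 mm; y_m = 123.65 − y.

[1] `<path>` regular polygon, #0000ff→cut S962 F773: (100.31,101.14) → (92.31,91.54) → (80.71,96.17) → (81.53,108.64) → (93.64,111.71) → (100.31,101.14) (closed)

[2] `<rect>` rectangle, #0000ff→cut S962 F773: (9.77,116.75) → (76.11,116.75) → (76.11,84.63) → (9.77,84.63) → (9.77,116.75) (closed)

G21
G90
G0 X100.31 Y101.14
M3 S962
G1 X92.31 Y91.54 F773
G1 X80.71 Y96.17 F773
G1 X81.53 Y108.64 F773
G1 X93.64 Y111.71 F773
G1 X100.31 Y101.14 F773
M5
G0 X9.77 Y116.75
M3 S962
G1 X76.11 Y116.75 F773
G1 X76.11 Y84.63 F773
G1 X9.77 Y84.63 F773
G1 X9.77 Y116.75 F773
M5
G0 X0.00 Y0.00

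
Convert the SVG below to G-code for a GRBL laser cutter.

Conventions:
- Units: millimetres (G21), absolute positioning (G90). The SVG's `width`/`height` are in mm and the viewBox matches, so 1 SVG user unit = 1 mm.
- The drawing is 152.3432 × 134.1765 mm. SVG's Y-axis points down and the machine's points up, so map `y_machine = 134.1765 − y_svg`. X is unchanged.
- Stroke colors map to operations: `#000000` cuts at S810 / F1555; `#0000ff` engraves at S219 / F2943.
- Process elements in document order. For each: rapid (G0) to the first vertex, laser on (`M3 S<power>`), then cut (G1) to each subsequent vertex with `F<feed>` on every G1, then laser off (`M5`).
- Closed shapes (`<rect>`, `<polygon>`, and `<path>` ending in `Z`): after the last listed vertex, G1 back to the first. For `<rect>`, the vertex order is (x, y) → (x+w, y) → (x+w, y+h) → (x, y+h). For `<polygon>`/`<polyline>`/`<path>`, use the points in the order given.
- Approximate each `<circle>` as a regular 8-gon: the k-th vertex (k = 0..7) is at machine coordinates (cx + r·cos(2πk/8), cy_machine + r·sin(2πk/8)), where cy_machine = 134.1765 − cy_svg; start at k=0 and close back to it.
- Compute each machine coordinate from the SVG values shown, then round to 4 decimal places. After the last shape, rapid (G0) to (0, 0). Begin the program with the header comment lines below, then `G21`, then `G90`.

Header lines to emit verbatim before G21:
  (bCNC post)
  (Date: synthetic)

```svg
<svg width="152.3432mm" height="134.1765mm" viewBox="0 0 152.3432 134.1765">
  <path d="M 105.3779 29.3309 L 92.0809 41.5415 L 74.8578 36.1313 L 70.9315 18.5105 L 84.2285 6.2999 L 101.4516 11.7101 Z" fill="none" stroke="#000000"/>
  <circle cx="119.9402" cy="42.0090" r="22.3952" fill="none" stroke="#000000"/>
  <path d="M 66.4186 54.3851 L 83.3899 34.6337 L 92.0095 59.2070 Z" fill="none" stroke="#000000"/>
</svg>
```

Since the viewBox matches the mm dimensions, user units are millimetres directly. The only transform is the Y-flip y_m = 134.1765 − y_svg.

Shape 1 is a regular polygon drawn with `<path>`. Its stroke #000000 means cut at S810, F1555. After flipping Y the toolpath is (105.3779,104.8456) → (92.0809,92.6350) → (74.8578,98.0452) → (70.9315,115.6660) → (84.2285,127.8766) → (101.4516,122.4664) → (105.3779,104.8456), returning to the start.

Shape 2 is a circle drawn with `<circle>`. Its stroke #000000 means cut at S810, F1555. After flipping Y the toolpath is (142.3354,92.1675) → (135.7760,108.0033) → (119.9402,114.5627) → (104.1044,108.0033) → (97.5450,92.1675) → (104.1044,76.3317) → (119.9402,69.7723) → (135.7760,76.3317) → (142.3354,92.1675), returning to the start.

Shape 3 is a regular polygon drawn with `<path>`. Its stroke #000000 means cut at S810, F1555. After flipping Y the toolpath is (66.4186,79.7914) → (83.3899,99.5428) → (92.0095,74.9695) → (66.4186,79.7914), returning to the start.

(bCNC post)
(Date: synthetic)
G21
G90
G0 X105.3779 Y104.8456
M3 S810
G1 X92.0809 Y92.6350 F1555
G1 X74.8578 Y98.0452 F1555
G1 X70.9315 Y115.6660 F1555
G1 X84.2285 Y127.8766 F1555
G1 X101.4516 Y122.4664 F1555
G1 X105.3779 Y104.8456 F1555
M5
G0 X142.3354 Y92.1675
M3 S810
G1 X135.7760 Y108.0033 F1555
G1 X119.9402 Y114.5627 F1555
G1 X104.1044 Y108.0033 F1555
G1 X97.5450 Y92.1675 F1555
G1 X104.1044 Y76.3317 F1555
G1 X119.9402 Y69.7723 F1555
G1 X135.7760 Y76.3317 F1555
G1 X142.3354 Y92.1675 F1555
M5
G0 X66.4186 Y79.7914
M3 S810
G1 X83.3899 Y99.5428 F1555
G1 X92.0095 Y74.9695 F1555
G1 X66.4186 Y79.7914 F1555
M5
G0 X0.0000 Y0.0000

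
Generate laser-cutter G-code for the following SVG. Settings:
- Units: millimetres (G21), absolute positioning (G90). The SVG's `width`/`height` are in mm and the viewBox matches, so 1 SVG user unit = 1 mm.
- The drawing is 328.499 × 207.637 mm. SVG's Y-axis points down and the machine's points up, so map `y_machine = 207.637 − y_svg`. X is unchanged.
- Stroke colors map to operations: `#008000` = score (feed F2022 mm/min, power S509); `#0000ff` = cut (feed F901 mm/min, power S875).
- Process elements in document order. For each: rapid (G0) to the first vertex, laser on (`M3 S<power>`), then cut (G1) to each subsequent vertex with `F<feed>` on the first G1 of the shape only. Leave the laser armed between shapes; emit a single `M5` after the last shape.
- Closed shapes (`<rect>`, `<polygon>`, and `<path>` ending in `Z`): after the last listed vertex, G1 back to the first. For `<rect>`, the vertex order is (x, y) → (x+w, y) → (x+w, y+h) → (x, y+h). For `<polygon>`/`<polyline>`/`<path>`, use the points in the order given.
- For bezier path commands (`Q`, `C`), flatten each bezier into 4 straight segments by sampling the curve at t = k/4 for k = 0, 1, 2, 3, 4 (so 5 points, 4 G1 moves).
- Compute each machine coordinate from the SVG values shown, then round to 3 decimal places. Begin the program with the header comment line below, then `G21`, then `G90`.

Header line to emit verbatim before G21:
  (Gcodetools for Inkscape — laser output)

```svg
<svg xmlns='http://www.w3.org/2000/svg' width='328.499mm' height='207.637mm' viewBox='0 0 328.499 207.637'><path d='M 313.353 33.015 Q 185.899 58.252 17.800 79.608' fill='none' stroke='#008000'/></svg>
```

Since the viewBox matches the mm dimensions, user units are millimetres directly. The only transform is the Y-flip y_m = 207.637 − y_svg.

Shape 1 is a quadratic bezier drawn with `<path>`. Its stroke #008000 means score at S509, F2022. After flipping Y the toolpath is (313.353,174.622) → (247.086,162.246) → (175.738,150.355) → (99.309,138.950) → (17.800,128.029).

(Gcodetools for Inkscape — laser output)
G21
G90
G0 X313.353 Y174.622
M3 S509
G1 X247.086 Y162.246 F2022
G1 X175.738 Y150.355
G1 X99.309 Y138.950
G1 X17.800 Y128.029
M5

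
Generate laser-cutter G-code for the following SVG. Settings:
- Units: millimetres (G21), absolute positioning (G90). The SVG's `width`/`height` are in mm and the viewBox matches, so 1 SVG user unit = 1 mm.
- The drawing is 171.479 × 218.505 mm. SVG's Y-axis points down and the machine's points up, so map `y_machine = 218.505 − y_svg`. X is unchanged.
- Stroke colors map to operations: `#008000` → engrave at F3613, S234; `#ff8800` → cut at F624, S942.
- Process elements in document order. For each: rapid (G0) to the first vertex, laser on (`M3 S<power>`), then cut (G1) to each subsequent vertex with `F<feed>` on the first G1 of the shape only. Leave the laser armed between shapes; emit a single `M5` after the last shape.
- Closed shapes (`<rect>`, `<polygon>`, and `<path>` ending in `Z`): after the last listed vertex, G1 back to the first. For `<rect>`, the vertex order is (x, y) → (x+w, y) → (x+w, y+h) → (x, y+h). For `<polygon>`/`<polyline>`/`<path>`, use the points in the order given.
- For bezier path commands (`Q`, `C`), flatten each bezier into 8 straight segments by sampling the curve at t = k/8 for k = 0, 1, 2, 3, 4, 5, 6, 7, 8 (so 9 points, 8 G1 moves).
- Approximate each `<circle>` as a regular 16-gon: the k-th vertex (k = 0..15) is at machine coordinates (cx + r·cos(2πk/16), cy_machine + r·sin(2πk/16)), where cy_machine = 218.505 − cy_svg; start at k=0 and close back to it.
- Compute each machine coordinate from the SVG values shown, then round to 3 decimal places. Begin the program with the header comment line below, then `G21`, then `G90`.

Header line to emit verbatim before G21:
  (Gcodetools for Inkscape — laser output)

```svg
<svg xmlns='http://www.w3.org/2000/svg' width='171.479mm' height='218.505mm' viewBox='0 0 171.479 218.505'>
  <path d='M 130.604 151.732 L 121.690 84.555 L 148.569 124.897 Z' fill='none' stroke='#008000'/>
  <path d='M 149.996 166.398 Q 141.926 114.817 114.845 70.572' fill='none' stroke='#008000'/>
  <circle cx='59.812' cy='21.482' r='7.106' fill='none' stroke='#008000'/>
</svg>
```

(Gcodetools for Inkscape — laser output)
G21
G90
G0 X130.604 Y66.773
M3 S234
G1 X121.690 Y133.950 F3613
G1 X148.569 Y93.608
G1 X130.604 Y66.773
G0 X149.996 Y52.107
M3 S234
G1 X147.681 Y64.888 F3613
G1 X144.773 Y77.439
G1 X141.270 Y89.761
G1 X137.173 Y101.854
G1 X132.482 Y113.718
G1 X127.197 Y125.352
G1 X121.318 Y136.757
G1 X114.845 Y147.933
G0 X66.918 Y197.023
M3 S234
G1 X66.377 Y199.742 F3613
G1 X64.837 Y202.048
G1 X62.531 Y203.588
G1 X59.812 Y204.129
G1 X57.093 Y203.588
G1 X54.787 Y202.048
G1 X53.247 Y199.742
G1 X52.706 Y197.023
G1 X53.247 Y194.304
G1 X54.787 Y191.998
G1 X57.093 Y190.458
G1 X59.812 Y189.917
G1 X62.531 Y190.458
G1 X64.837 Y191.998
G1 X66.377 Y194.304
G1 X66.918 Y197.023
M5

Since the viewBox matches the mm dimensions, user units are millimetres directly. The only transform is the Y-flip y_m = 218.505 − y_svg.

Shape 1 is a closed polygon drawn with `<path>`. Its stroke #008000 means engrave at S234, F3613. After flipping Y the toolpath is (130.604,66.773) → (121.690,133.950) → (148.569,93.608) → (130.604,66.773), returning to the start.

Shape 2 is a quadratic bezier drawn with `<path>`. Its stroke #008000 means engrave at S234, F3613. After flipping Y the toolpath is (149.996,52.107) → (147.681,64.888) → (144.773,77.439) → (141.270,89.761) → (137.173,101.854) → (132.482,113.718) → (127.197,125.352) → (121.318,136.757) → (114.845,147.933).

Shape 3 is a circle drawn with `<circle>`. Its stroke #008000 means engrave at S234, F3613. After flipping Y the toolpath is (66.918,197.023) → (66.377,199.742) → (64.837,202.048) → (62.531,203.588) → (59.812,204.129) → (57.093,203.588) → (54.787,202.048) → (53.247,199.742) → (52.706,197.023) → (53.247,194.304) → (54.787,191.998) → (57.093,190.458) → (59.812,189.917) → (62.531,190.458) → (64.837,191.998) → (66.377,194.304) → (66.918,197.023), returning to the start.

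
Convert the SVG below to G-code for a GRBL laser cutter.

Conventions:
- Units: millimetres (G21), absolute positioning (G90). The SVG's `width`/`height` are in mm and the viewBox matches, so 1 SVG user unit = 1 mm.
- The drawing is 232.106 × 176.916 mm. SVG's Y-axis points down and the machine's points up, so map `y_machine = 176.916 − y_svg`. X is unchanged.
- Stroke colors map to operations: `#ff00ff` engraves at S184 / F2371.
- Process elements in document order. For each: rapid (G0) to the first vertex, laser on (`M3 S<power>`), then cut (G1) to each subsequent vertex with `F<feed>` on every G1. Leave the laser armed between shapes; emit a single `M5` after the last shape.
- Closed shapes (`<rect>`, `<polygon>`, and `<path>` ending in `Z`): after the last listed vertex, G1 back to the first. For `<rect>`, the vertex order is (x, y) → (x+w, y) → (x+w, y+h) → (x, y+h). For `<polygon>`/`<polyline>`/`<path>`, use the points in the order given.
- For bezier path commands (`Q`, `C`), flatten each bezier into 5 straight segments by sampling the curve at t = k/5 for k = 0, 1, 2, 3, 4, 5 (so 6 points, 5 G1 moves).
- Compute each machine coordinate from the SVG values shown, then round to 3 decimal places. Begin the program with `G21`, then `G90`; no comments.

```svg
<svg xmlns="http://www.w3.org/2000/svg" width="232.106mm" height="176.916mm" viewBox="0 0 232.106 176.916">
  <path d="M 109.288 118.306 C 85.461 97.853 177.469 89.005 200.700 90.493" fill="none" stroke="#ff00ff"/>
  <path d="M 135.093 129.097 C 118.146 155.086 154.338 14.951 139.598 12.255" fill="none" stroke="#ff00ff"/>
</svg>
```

G21
G90
G0 X109.288 Y58.610
M3 S184
G1 X107.415 Y69.499 F2371
G1 X124.481 Y77.664 F2371
G1 X151.625 Y83.166 F2371
G1 X179.985 Y86.065 F2371
G1 X200.700 Y86.423 F2371
G0 X135.093 Y47.819
M3 S184
G1 X130.469 Y49.732 F2371
G1 X133.603 Y76.944 F2371
G1 X139.499 Y114.883 F2371
G1 X143.163 Y148.979 F2371
G1 X139.598 Y164.661 F2371
M5

Since the viewBox matches the mm dimensions, user units are millimetres directly. The only transform is the Y-flip y_m = 176.916 − y_svg.

Shape 1 is a cubic bezier drawn with `<path>`. Its stroke #ff00ff means engrave at S184, F2371. After flipping Y the toolpath is (109.288,58.610) → (107.415,69.499) → (124.481,77.664) → (151.625,83.166) → (179.985,86.065) → (200.700,86.423).

Shape 2 is a cubic bezier drawn with `<path>`. Its stroke #ff00ff means engrave at S184, F2371. After flipping Y the toolpath is (135.093,47.819) → (130.469,49.732) → (133.603,76.944) → (139.499,114.883) → (143.163,148.979) → (139.598,164.661).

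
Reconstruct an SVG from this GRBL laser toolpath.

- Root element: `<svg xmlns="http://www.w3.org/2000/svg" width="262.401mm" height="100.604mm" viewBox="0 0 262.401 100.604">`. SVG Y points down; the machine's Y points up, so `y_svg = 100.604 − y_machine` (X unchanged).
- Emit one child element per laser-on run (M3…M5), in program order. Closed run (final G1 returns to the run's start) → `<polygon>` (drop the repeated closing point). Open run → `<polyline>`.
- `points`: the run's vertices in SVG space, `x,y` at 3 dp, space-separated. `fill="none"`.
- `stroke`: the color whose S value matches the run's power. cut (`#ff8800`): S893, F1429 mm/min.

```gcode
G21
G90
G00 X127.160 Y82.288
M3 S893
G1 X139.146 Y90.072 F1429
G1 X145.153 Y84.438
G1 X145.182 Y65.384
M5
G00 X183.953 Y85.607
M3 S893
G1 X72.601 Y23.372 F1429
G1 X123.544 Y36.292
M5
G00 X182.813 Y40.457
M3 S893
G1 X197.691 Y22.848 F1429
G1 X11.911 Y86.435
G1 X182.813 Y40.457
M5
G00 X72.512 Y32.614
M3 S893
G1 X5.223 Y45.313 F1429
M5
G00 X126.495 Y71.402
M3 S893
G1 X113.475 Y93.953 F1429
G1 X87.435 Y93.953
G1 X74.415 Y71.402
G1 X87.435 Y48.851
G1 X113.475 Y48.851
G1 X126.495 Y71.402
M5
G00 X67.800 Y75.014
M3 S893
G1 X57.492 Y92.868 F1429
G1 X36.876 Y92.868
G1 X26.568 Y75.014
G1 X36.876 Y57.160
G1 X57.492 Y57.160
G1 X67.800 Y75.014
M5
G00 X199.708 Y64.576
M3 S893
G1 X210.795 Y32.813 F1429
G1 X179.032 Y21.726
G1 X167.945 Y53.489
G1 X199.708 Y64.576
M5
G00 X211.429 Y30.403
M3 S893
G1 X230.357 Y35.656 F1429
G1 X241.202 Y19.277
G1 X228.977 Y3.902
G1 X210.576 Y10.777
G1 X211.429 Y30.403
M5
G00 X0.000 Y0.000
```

Machine Y-up, SVG Y-down with viewBox height 100.604, so y_svg = 100.604 − y_machine; X carries over. Every run uses S893, so all elements get stroke `#ff8800` (cut).

Run 1: The run is open, so emit a `<polyline>` with points (Y-flipped): 127.160,18.316 139.146,10.532 145.153,16.166 145.182,35.220.

Run 2: The run is open, so emit a `<polyline>` with points (Y-flipped): 183.953,14.997 72.601,77.232 123.544,64.312.

Run 3: The run returns to its start, so emit a `<polygon>` with points (Y-flipped): 182.813,60.147 197.691,77.756 11.911,14.169.

Run 4: The run is open, so emit a `<polyline>` with points (Y-flipped): 72.512,67.990 5.223,55.291.

Run 5: The run returns to its start, so emit a `<polygon>` with points (Y-flipped): 126.495,29.202 113.475,6.651 87.435,6.651 74.415,29.202 87.435,51.753 113.475,51.753.

Run 6: The run returns to its start, so emit a `<polygon>` with points (Y-flipped): 67.800,25.590 57.492,7.736 36.876,7.736 26.568,25.590 36.876,43.444 57.492,43.444.

Run 7: The run returns to its start, so emit a `<polygon>` with points (Y-flipped): 199.708,36.028 210.795,67.791 179.032,78.878 167.945,47.115.

Run 8: The run returns to its start, so emit a `<polygon>` with points (Y-flipped): 211.429,70.201 230.357,64.948 241.202,81.327 228.977,96.702 210.576,89.827.

<svg xmlns="http://www.w3.org/2000/svg" width="262.401mm" height="100.604mm" viewBox="0 0 262.401 100.604">
  <polyline points="127.160,18.316 139.146,10.532 145.153,16.166 145.182,35.220" fill="none" stroke="#ff8800"/>
  <polyline points="183.953,14.997 72.601,77.232 123.544,64.312" fill="none" stroke="#ff8800"/>
  <polygon points="182.813,60.147 197.691,77.756 11.911,14.169" fill="none" stroke="#ff8800"/>
  <polyline points="72.512,67.990 5.223,55.291" fill="none" stroke="#ff8800"/>
  <polygon points="126.495,29.202 113.475,6.651 87.435,6.651 74.415,29.202 87.435,51.753 113.475,51.753" fill="none" stroke="#ff8800"/>
  <polygon points="67.800,25.590 57.492,7.736 36.876,7.736 26.568,25.590 36.876,43.444 57.492,43.444" fill="none" stroke="#ff8800"/>
  <polygon points="199.708,36.028 210.795,67.791 179.032,78.878 167.945,47.115" fill="none" stroke="#ff8800"/>
  <polygon points="211.429,70.201 230.357,64.948 241.202,81.327 228.977,96.702 210.576,89.827" fill="none" stroke="#ff8800"/>
</svg>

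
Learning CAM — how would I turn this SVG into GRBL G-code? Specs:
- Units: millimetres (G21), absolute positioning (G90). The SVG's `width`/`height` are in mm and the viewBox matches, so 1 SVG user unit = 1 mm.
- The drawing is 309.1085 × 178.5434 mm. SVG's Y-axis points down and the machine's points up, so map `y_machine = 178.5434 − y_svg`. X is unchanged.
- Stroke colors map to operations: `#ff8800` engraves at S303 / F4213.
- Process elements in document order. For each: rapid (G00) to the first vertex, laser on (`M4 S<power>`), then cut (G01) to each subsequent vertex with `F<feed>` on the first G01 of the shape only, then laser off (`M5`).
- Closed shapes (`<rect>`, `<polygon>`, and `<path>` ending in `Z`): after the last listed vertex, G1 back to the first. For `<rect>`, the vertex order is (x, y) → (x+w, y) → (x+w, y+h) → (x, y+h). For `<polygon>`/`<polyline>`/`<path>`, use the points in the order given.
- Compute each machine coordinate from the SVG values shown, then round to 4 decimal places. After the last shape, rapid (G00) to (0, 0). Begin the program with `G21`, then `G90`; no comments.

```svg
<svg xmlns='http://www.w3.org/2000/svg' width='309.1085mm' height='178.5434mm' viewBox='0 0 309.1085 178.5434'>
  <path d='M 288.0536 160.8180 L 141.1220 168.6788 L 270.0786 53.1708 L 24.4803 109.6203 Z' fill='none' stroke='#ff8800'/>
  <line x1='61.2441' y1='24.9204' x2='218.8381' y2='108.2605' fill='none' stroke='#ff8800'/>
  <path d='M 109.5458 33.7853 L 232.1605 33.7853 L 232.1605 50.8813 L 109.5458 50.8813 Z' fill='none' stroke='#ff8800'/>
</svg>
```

G21
G90
G00 X288.0536 Y17.7254
M4 S303
G01 X141.1220 Y9.8646 F4213
G01 X270.0786 Y125.3726
G01 X24.4803 Y68.9231
G01 X288.0536 Y17.7254
M5
G00 X61.2441 Y153.6230
M4 S303
G01 X218.8381 Y70.2829 F4213
M5
G00 X109.5458 Y144.7581
M4 S303
G01 X232.1605 Y144.7581 F4213
G01 X232.1605 Y127.6621
G01 X109.5458 Y127.6621
G01 X109.5458 Y144.7581
M5
G00 X0.0000 Y0.0000

viewBox `0 0 309.1085 178.5434` with mm width/height → 1 unit = 1 mm. Flip: y_m = 178.5434 − y_svg.

**Shape 1** — `<path>` closed polygon, stroke `#ff8800` → engrave (S303, F4213). Machine vertices: (288.0536,17.7254) → (141.1220,9.8646) → (270.0786,125.3726) → (24.4803,68.9231) → (288.0536,17.7254). Closed: final G1 returns to the first vertex.

**Shape 2** — `<line>` line segment, stroke `#ff8800` → engrave (S303, F4213). Machine vertices: (61.2441,153.6230) → (218.8381,70.2829). Open path.

**Shape 3** — `<path>` rectangle, stroke `#ff8800` → engrave (S303, F4213). Machine vertices: (109.5458,144.7581) → (232.1605,144.7581) → (232.1605,127.6621) → (109.5458,127.6621) → (109.5458,144.7581). Closed: final G1 returns to the first vertex.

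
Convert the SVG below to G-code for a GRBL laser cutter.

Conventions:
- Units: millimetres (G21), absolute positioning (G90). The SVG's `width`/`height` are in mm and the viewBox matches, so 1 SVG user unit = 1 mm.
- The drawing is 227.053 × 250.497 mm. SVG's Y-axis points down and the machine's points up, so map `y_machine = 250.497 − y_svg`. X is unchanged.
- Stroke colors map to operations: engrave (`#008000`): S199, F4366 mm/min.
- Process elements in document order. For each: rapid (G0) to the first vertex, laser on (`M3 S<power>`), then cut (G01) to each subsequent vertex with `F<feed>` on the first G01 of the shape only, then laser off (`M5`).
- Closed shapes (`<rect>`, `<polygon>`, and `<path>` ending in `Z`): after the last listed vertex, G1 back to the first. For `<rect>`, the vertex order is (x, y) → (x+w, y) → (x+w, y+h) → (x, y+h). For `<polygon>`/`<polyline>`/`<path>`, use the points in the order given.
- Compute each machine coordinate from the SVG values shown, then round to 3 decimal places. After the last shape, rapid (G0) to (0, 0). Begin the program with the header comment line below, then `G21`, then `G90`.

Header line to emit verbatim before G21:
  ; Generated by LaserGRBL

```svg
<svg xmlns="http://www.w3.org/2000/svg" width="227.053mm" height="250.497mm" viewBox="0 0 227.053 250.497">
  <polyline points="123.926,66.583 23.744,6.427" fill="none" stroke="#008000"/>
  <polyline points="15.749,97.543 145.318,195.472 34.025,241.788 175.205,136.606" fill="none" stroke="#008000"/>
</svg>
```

; Generated by LaserGRBL
G21
G90
G0 X123.926 Y183.914
M3 S199
G01 X23.744 Y244.070 F4366
M5
G0 X15.749 Y152.954
M3 S199
G01 X145.318 Y55.025 F4366
G01 X34.025 Y8.709
G01 X175.205 Y113.891
M5
G0 X0.000 Y0.000

1 u = 1 mm; y_m = 250.497 − y.

[1] `<polyline>` line segment, #008000→engrave S199 F4366: (123.926,183.914) → (23.744,244.070)

[2] `<polyline>` open polyline, #008000→engrave S199 F4366: (15.749,152.954) → (145.318,55.025) → (34.025,8.709) → (175.205,113.891)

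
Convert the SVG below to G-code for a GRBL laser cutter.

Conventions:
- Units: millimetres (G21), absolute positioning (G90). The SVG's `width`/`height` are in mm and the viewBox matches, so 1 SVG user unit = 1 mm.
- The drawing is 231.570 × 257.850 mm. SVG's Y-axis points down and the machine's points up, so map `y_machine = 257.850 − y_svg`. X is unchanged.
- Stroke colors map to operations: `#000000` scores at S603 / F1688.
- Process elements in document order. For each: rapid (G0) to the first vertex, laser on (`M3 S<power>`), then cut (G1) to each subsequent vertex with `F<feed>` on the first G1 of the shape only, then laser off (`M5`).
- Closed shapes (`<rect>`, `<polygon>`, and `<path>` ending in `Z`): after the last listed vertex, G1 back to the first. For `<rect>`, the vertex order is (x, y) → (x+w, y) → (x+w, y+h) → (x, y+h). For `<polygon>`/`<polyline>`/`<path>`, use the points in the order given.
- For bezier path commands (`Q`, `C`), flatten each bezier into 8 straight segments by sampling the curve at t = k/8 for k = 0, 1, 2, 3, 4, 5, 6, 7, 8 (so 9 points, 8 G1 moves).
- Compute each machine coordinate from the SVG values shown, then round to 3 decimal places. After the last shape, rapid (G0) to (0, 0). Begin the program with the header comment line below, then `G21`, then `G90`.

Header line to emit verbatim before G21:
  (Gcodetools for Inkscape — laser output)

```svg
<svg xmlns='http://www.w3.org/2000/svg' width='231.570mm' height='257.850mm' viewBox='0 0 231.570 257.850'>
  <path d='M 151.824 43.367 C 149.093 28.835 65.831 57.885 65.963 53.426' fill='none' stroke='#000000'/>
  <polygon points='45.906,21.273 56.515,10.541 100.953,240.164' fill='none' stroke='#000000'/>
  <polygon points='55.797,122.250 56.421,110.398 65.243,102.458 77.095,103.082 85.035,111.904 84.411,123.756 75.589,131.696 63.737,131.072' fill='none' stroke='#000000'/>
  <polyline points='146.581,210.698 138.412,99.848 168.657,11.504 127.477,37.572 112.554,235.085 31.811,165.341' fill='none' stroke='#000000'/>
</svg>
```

1 u = 1 mm; y_m = 257.850 − y.

[1] `<path>` cubic bezier, #000000→score S603 F1688: (151.824,214.483) → (147.345,218.040) → (137.238,218.415) → (123.422,216.511) → (107.820,213.231) → (92.352,209.479) → (78.939,206.158) → (69.502,204.172) → (65.963,204.424)

[2] `<polygon>` closed polygon, #000000→score S603 F1688: (45.906,236.577) → (56.515,247.309) → (100.953,17.686) → (45.906,236.577) (closed)

[3] `<polygon>` regular polygon, #000000→score S603 F1688: (55.797,135.600) → (56.421,147.452) → (65.243,155.392) → (77.095,154.768) → (85.035,145.946) → (84.411,134.094) → (75.589,126.154) → (63.737,126.778) → (55.797,135.600) (closed)

[4] `<polyline>` open polyline, #000000→score S603 F1688: (146.581,47.152) → (138.412,158.002) → (168.657,246.346) → (127.477,220.278) → (112.554,22.765) → (31.811,92.509)

(Gcodetools for Inkscape — laser output)
G21
G90
G0 X151.824 Y214.483
M3 S603
G1 X147.345 Y218.040 F1688
G1 X137.238 Y218.415
G1 X123.422 Y216.511
G1 X107.820 Y213.231
G1 X92.352 Y209.479
G1 X78.939 Y206.158
G1 X69.502 Y204.172
G1 X65.963 Y204.424
M5
G0 X45.906 Y236.577
M3 S603
G1 X56.515 Y247.309 F1688
G1 X100.953 Y17.686
G1 X45.906 Y236.577
M5
G0 X55.797 Y135.600
M3 S603
G1 X56.421 Y147.452 F1688
G1 X65.243 Y155.392
G1 X77.095 Y154.768
G1 X85.035 Y145.946
G1 X84.411 Y134.094
G1 X75.589 Y126.154
G1 X63.737 Y126.778
G1 X55.797 Y135.600
M5
G0 X146.581 Y47.152
M3 S603
G1 X138.412 Y158.002 F1688
G1 X168.657 Y246.346
G1 X127.477 Y220.278
G1 X112.554 Y22.765
G1 X31.811 Y92.509
M5
G0 X0.000 Y0.000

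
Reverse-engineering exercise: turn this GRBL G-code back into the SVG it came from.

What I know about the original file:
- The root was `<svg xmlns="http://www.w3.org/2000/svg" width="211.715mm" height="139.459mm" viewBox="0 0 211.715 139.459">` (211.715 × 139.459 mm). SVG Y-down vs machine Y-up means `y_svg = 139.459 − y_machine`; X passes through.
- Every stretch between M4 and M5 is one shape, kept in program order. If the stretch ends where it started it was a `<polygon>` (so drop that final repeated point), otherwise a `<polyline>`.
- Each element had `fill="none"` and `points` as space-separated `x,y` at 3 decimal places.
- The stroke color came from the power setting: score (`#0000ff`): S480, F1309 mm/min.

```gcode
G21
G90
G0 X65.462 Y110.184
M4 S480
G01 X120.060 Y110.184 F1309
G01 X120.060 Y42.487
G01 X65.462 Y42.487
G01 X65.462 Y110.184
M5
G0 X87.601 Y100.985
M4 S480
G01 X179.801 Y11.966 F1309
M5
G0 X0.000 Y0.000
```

<svg xmlns="http://www.w3.org/2000/svg" width="211.715mm" height="139.459mm" viewBox="0 0 211.715 139.459">
  <polygon points="65.462,29.275 120.060,29.275 120.060,96.972 65.462,96.972" fill="none" stroke="#0000ff"/>
  <polyline points="87.601,38.474 179.801,127.493" fill="none" stroke="#0000ff"/>
</svg>

Machine Y-up, SVG Y-down with viewBox height 139.459, so y_svg = 139.459 − y_machine; X carries over. Every run uses S480, so all elements get stroke `#0000ff` (score).

Run 1: The run returns to its start, so emit a `<polygon>` with points (Y-flipped): 65.462,29.275 120.060,29.275 120.060,96.972 65.462,96.972.

Run 2: The run is open, so emit a `<polyline>` with points (Y-flipped): 87.601,38.474 179.801,127.493.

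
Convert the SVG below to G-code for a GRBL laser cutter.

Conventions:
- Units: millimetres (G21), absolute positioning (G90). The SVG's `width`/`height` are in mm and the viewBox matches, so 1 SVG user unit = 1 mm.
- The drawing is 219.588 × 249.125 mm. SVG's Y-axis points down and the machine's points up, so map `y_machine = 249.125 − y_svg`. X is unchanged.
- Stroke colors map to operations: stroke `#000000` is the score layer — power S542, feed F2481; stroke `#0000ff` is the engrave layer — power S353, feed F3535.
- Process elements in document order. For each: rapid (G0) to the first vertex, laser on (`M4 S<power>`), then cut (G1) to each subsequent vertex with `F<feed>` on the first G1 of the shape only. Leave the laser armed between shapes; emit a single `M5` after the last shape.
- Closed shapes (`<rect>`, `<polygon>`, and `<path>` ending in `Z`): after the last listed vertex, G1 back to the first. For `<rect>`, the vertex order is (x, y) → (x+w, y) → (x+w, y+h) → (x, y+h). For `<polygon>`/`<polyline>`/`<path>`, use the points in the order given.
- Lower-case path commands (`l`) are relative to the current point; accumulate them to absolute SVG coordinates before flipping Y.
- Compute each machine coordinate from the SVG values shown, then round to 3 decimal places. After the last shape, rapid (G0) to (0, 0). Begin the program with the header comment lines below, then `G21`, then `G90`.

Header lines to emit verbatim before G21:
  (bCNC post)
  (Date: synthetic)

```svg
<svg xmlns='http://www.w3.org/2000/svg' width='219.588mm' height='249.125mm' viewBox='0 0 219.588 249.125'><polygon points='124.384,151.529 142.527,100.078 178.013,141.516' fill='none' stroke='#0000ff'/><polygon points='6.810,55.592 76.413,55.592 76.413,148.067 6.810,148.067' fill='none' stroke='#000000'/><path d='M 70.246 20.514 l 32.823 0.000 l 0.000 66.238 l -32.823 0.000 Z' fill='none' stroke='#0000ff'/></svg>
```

(bCNC post)
(Date: synthetic)
G21
G90
G0 X124.384 Y97.596
M4 S353
G1 X142.527 Y149.047 F3535
G1 X178.013 Y107.609
G1 X124.384 Y97.596
G0 X6.810 Y193.533
M4 S542
G1 X76.413 Y193.533 F2481
G1 X76.413 Y101.058
G1 X6.810 Y101.058
G1 X6.810 Y193.533
G0 X70.246 Y228.611
M4 S353
G1 X103.069 Y228.611 F3535
G1 X103.069 Y162.373
G1 X70.246 Y162.373
G1 X70.246 Y228.611
M5
G0 X0.000 Y0.000

1 u = 1 mm; y_m = 249.125 − y.

[1] `<polygon>` regular polygon, #0000ff→engrave S353 F3535: (124.384,97.596) → (142.527,149.047) → (178.013,107.609) → (124.384,97.596) (closed)

[2] `<polygon>` rectangle, #000000→score S542 F2481: (6.810,193.533) → (76.413,193.533) → (76.413,101.058) → (6.810,101.058) → (6.810,193.533) (closed)

[3] `<path>` rectangle, #0000ff→engrave S353 F3535: (70.246,228.611) → (103.069,228.611) → (103.069,162.373) → (70.246,162.373) → (70.246,228.611) (closed)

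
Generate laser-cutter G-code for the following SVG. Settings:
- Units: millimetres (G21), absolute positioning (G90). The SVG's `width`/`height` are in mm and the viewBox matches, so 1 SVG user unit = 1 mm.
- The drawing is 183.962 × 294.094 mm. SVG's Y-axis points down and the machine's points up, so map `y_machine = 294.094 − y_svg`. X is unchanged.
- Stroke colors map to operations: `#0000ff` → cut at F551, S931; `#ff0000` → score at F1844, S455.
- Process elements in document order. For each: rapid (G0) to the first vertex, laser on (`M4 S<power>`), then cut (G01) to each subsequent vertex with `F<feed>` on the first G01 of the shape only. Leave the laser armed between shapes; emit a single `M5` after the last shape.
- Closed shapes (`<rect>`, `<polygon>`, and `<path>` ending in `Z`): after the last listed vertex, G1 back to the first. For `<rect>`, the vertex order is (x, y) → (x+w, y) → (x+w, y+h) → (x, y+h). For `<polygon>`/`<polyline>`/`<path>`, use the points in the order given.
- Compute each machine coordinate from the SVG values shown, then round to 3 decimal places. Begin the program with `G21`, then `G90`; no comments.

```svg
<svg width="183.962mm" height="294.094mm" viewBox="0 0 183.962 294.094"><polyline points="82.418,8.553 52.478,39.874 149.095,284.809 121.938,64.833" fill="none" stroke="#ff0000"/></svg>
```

G21
G90
G0 X82.418 Y285.541
M4 S455
G01 X52.478 Y254.220 F1844
G01 X149.095 Y9.285
G01 X121.938 Y229.261
M5

viewBox `0 0 183.962 294.094` with mm width/height → 1 unit = 1 mm. Flip: y_m = 294.094 − y_svg.

**Shape 1** — `<polyline>` open polyline, stroke `#ff0000` → score (S455, F1844). Machine vertices: (82.418,285.541) → (52.478,254.220) → (149.095,9.285) → (121.938,229.261). Open path.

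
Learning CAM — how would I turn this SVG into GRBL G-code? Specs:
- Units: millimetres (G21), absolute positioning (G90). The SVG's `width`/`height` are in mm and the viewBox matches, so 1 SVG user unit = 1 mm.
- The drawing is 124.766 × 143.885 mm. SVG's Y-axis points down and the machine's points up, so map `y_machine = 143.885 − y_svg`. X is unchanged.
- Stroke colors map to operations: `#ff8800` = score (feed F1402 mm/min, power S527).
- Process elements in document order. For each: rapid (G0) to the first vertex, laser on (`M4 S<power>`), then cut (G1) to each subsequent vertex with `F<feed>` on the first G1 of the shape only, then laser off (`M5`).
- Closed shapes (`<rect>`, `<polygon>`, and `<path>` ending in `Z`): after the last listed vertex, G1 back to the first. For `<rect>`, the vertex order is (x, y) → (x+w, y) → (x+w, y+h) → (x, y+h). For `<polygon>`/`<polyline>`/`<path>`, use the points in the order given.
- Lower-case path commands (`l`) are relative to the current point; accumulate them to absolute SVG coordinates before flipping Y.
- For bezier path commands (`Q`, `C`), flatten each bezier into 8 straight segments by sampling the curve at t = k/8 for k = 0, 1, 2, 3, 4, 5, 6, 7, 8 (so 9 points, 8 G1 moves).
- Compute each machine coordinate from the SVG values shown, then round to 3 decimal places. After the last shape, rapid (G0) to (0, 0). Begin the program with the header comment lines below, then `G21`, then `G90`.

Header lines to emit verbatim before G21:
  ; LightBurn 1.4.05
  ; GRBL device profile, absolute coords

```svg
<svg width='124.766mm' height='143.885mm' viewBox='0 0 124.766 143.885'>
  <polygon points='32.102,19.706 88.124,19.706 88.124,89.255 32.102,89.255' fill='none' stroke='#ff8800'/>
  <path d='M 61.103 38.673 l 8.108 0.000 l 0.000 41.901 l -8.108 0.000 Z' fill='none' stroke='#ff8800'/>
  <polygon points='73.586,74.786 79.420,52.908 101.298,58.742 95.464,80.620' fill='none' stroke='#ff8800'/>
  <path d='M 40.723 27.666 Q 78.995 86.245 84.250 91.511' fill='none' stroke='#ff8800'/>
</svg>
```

viewBox `0 0 124.766 143.885` with mm width/height → 1 unit = 1 mm. Flip: y_m = 143.885 − y_svg.

**Shape 1** — `<polygon>` rectangle, stroke `#ff8800` → score (S527, F1402). Machine vertices: (32.102,124.179) → (88.124,124.179) → (88.124,54.630) → (32.102,54.630) → (32.102,124.179). Closed: final G1 returns to the first vertex.

**Shape 2** — `<path>` rectangle, stroke `#ff8800` → score (S527, F1402). Machine vertices: (61.103,105.212) → (69.211,105.212) → (69.211,63.311) → (61.103,63.311) → (61.103,105.212). Closed: final G1 returns to the first vertex.

**Shape 3** — `<polygon>` regular polygon, stroke `#ff8800` → score (S527, F1402). Machine vertices: (73.586,69.099) → (79.420,90.977) → (101.298,85.143) → (95.464,63.265) → (73.586,69.099). Closed: final G1 returns to the first vertex.

**Shape 4** — `<path>` quadratic bezier, stroke `#ff8800` → score (S527, F1402). Control points (SVG): P0=(40.723,27.666), P1=(78.995,86.245), P2=(84.250,91.511); sampled at t=k/8. Machine vertices: (40.723,116.219) → (49.775,102.407) → (57.795,90.262) → (64.784,79.782) → (70.741,70.968) → (75.666,63.821) → (79.559,58.339) → (82.420,54.524) → (84.250,52.374). Open path.

; LightBurn 1.4.05
; GRBL device profile, absolute coords
G21
G90
G0 X32.102 Y124.179
M4 S527
G1 X88.124 Y124.179 F1402
G1 X88.124 Y54.630
G1 X32.102 Y54.630
G1 X32.102 Y124.179
M5
G0 X61.103 Y105.212
M4 S527
G1 X69.211 Y105.212 F1402
G1 X69.211 Y63.311
G1 X61.103 Y63.311
G1 X61.103 Y105.212
M5
G0 X73.586 Y69.099
M4 S527
G1 X79.420 Y90.977 F1402
G1 X101.298 Y85.143
G1 X95.464 Y63.265
G1 X73.586 Y69.099
M5
G0 X40.723 Y116.219
M4 S527
G1 X49.775 Y102.407 F1402
G1 X57.795 Y90.262
G1 X64.784 Y79.782
G1 X70.741 Y70.968
G1 X75.666 Y63.821
G1 X79.559 Y58.339
G1 X82.420 Y54.524
G1 X84.250 Y52.374
M5
G0 X0.000 Y0.000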